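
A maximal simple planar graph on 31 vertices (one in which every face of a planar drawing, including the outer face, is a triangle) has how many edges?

In a plane triangulation 3F = 2E and V − E + F = 2, so E = 3V − 6 = 3·31 − 6 = 87.

87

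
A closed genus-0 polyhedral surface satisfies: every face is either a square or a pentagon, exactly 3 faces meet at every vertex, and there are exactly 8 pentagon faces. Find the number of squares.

Let x be the number of squares; then F = 8 + x.
Edge–face incidences: 2E = 5·8 + 4·x = 40 + 4x.
Every vertex has degree 3, so 3V = 2E.
Euler: V − E + F = 2 ⇒ (2E)/3 − E + (8 + x) = 2.
Multiply by 6: 2·(2E) − 3·(2E) + 6·(8 + x) = 12, i.e. 48 + 6x − (40 + 4x) = 12.
Collecting terms: 2x + 8 = 12, so 2x = 4, so x = 2.
Then 2E = 40 + 4·2 = 48, so E = 24, V = 2E/3 = 16, F = 8 + 2 = 10.

2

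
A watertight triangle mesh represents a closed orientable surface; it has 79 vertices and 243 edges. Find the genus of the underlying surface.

2

Every face is a triangle and each edge borders two faces, so 3F = 2·243, giving F = 162.
χ = V − E + F = 79 − 243 + 162 = -2.
For a closed orientable surface χ = 2 − 2g, so g = (2 − (-2))/2 = 2.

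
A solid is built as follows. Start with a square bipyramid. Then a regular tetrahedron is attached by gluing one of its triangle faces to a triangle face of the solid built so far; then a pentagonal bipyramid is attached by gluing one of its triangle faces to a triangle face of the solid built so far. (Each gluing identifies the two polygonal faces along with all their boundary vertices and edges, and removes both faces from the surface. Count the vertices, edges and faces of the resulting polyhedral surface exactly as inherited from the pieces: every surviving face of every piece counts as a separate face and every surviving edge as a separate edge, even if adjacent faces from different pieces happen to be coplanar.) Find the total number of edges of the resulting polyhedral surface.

A square bipyramid: V=6, E=12, F=8.
Attach a regular tetrahedron (V=4, E=6, F=4) along a 3-gon: merge 3 vertices and 3 edges, delete both glued faces → V=7, E=15, F=10.
Attach a pentagonal bipyramid (V=7, E=15, F=10) along a 3-gon: merge 3 vertices and 3 edges, delete both glued faces → V=11, E=27, F=18.
Check: V − E + F = 11 − 27 + 18 = 2.

27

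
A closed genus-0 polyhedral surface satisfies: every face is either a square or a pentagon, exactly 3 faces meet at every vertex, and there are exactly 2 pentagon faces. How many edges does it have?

15

Let x be the number of squares; then F = 2 + x.
Edge–face incidences: 2E = 5·2 + 4·x = 10 + 4x.
Every vertex has degree 3, so 3V = 2E.
Euler: V − E + F = 2 ⇒ (2E)/3 − E + (2 + x) = 2.
Multiply by 6: 2·(2E) − 3·(2E) + 6·(2 + x) = 12, i.e. 12 + 6x − (10 + 4x) = 12.
Collecting terms: 2x + 2 = 12, so 2x = 10, so x = 5.
Then 2E = 10 + 4·5 = 30, so E = 15, V = 2E/3 = 10, F = 2 + 5 = 7.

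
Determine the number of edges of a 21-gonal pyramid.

A pyramid on an n-gon base has one n-gon and n triangles: V = 21 + 1 = 22, E = 2·21 = 42, F = 21 + 1 = 22.

42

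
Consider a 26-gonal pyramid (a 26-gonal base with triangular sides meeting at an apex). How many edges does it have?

A pyramid on an n-gon base has one n-gon and n triangles: V = 26 + 1 = 27, E = 2·26 = 52, F = 26 + 1 = 27.

52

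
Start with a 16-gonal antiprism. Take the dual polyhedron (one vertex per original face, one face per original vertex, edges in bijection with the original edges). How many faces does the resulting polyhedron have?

32

The base solid has V = 32, E = 64, F = 34.
The dual swaps V and F and preserves E: V′ = F = 34, E′ = E = 64, F′ = V = 32.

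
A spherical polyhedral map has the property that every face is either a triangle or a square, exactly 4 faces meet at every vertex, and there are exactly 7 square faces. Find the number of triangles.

8

Let x be the number of triangles; then F = 7 + x.
Edge–face incidences: 2E = 4·7 + 3·x = 28 + 3x.
Every vertex has degree 4, so 4V = 2E.
Euler: V − E + F = 2 ⇒ (2E)/4 − E + (7 + x) = 2.
Multiply by 8: 2·(2E) − 4·(2E) + 8·(7 + x) = 16, i.e. 56 + 8x − 2·(28 + 3x) = 16.
Collecting terms: 2x = 16, so x = 8.
Then 2E = 28 + 3·8 = 52, so E = 26, V = 2E/4 = 13, F = 7 + 8 = 15.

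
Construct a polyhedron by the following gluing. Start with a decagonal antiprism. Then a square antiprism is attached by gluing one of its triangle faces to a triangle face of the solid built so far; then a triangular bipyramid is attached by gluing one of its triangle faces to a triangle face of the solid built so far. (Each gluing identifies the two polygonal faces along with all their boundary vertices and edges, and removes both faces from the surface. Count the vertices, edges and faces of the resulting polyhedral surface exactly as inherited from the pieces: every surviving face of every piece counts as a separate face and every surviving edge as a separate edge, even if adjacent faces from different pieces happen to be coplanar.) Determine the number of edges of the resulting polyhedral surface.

59

A decagonal antiprism: V=20, E=40, F=22.
Attach a square antiprism (V=8, E=16, F=10) along a 3-gon: merge 3 vertices and 3 edges, delete both glued faces → V=25, E=53, F=30.
Attach a triangular bipyramid (V=5, E=9, F=6) along a 3-gon: merge 3 vertices and 3 edges, delete both glued faces → V=27, E=59, F=34.
Check: V − E + F = 27 − 59 + 34 = 2.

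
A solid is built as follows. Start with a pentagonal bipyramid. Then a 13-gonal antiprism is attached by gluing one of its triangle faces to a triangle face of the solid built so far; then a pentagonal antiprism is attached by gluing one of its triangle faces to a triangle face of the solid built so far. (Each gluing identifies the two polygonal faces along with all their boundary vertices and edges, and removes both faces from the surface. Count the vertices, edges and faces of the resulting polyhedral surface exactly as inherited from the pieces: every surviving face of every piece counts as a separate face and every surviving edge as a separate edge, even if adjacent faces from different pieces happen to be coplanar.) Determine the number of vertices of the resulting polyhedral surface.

A pentagonal bipyramid: V=7, E=15, F=10.
Attach a 13-gonal antiprism (V=26, E=52, F=28) along a 3-gon: merge 3 vertices and 3 edges, delete both glued faces → V=30, E=64, F=36.
Attach a pentagonal antiprism (V=10, E=20, F=12) along a 3-gon: merge 3 vertices and 3 edges, delete both glued faces → V=37, E=81, F=46.
Check: V − E + F = 37 − 81 + 46 = 2.

37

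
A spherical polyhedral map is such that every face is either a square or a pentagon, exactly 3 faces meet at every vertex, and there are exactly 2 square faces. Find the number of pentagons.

Let x be the number of pentagons; then F = 2 + x.
Edge–face incidences: 2E = 4·2 + 5·x = 8 + 5x.
Every vertex has degree 3, so 3V = 2E.
Euler: V − E + F = 2 ⇒ (2E)/3 − E + (2 + x) = 2.
Multiply by 6: 2·(2E) − 3·(2E) + 6·(2 + x) = 12, i.e. 12 + 6x − (8 + 5x) = 12.
Collecting terms: x + 4 = 12, so x = 8.
Then 2E = 8 + 5·8 = 48, so E = 24, V = 2E/3 = 16, F = 2 + 8 = 10.

8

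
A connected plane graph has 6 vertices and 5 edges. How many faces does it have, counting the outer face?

Euler's formula for a connected plane graph: V − E + F = 2, so F = 2 − 6 + 5 = 1.

1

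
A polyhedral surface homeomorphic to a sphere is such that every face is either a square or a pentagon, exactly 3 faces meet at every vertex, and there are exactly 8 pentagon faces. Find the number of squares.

2

Let x be the number of squares; then F = 8 + x.
Edge–face incidences: 2E = 5·8 + 4·x = 40 + 4x.
Every vertex has degree 3, so 3V = 2E.
Euler: V − E + F = 2 ⇒ (2E)/3 − E + (8 + x) = 2.
Multiply by 6: 2·(2E) − 3·(2E) + 6·(8 + x) = 12, i.e. 48 + 6x − (40 + 4x) = 12.
Collecting terms: 2x + 8 = 12, so 2x = 4, so x = 2.
Then 2E = 40 + 4·2 = 48, so E = 24, V = 2E/3 = 16, F = 8 + 2 = 10.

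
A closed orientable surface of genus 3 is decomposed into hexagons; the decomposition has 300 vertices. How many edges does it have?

χ = 2 − 2·3 = -4, and every face is a hexagon so 6F = 2E.
V − E + F = -4 with E = 6F/2 gives 300 − (6/2 − 1)·F = -4, so F = 152 and E = 456.

456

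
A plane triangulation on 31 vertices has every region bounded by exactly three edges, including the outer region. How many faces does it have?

58

In a plane triangulation 3F = 2E and V − E + F = 2, so F = 2V − 4 = 2·31 − 4 = 58.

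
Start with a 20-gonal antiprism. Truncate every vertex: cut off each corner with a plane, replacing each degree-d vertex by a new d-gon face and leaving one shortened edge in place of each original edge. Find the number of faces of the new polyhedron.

82

The base solid has V = 40, E = 80, F = 42.
Truncation replaces each original edge-end by a new vertex, so V′ = 2E = 160.
Each original edge survives, and each old vertex of degree d contributes d new edges; summing degrees gives Σd = 2E, so E′ = E + 2E = 3E = 240.
Each original face survives and each original vertex becomes one new face: F′ = F + V = 82.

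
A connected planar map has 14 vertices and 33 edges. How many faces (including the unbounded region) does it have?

21

Euler's formula for a connected plane graph: V − E + F = 2, so F = 2 − 14 + 33 = 21.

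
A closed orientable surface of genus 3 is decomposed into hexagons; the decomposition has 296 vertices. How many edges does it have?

χ = 2 − 2·3 = -4, and every face is a hexagon so 6F = 2E.
V − E + F = -4 with E = 6F/2 gives 296 − (6/2 − 1)·F = -4, so F = 150 and E = 450.

450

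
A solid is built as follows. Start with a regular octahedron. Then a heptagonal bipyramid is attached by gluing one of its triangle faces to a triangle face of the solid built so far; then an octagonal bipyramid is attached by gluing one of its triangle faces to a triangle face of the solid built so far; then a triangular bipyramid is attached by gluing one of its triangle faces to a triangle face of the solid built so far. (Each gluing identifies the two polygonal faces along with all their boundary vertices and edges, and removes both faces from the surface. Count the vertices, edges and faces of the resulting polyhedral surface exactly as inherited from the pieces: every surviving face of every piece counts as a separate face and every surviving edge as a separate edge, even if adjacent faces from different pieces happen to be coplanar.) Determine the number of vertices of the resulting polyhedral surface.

A regular octahedron: V=6, E=12, F=8.
Attach a heptagonal bipyramid (V=9, E=21, F=14) along a 3-gon: merge 3 vertices and 3 edges, delete both glued faces → V=12, E=30, F=20.
Attach an octagonal bipyramid (V=10, E=24, F=16) along a 3-gon: merge 3 vertices and 3 edges, delete both glued faces → V=19, E=51, F=34.
Attach a triangular bipyramid (V=5, E=9, F=6) along a 3-gon: merge 3 vertices and 3 edges, delete both glued faces → V=21, E=57, F=38.
Check: V − E + F = 21 − 57 + 38 = 2.

21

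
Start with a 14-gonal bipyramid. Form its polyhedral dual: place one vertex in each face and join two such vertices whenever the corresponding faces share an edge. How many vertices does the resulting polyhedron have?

28

The base solid has V = 16, E = 42, F = 28.
The dual swaps V and F and preserves E: V′ = F = 28, E′ = E = 42, F′ = V = 16.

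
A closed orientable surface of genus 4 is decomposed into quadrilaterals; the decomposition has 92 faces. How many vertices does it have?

86

χ = 2 − 2·4 = -6, and every face is a square so 4F = 2E.
E = 4·92/2 = 184. Then V = -6 + E − F = -6 + 184 − 92 = 86.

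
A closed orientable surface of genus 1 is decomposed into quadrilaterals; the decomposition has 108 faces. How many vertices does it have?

108

χ = 2 − 2·1 = 0, and every face is a square so 4F = 2E.
E = 4·108/2 = 216. Then V = 0 + E − F = 0 + 216 − 108 = 108.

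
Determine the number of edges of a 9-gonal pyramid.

18

A pyramid on an n-gon base has one n-gon and n triangles: V = 9 + 1 = 10, E = 2·9 = 18, F = 9 + 1 = 10.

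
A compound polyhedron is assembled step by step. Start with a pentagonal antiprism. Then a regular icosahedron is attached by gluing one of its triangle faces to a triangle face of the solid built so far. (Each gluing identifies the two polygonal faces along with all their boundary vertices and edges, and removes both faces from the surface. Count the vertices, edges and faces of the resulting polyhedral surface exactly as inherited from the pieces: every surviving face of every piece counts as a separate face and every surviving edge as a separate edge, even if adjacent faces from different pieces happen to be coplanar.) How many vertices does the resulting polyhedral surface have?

19

A pentagonal antiprism: V=10, E=20, F=12.
Attach a regular icosahedron (V=12, E=30, F=20) along a 3-gon: merge 3 vertices and 3 edges, delete both glued faces → V=19, E=47, F=30.
Check: V − E + F = 19 − 47 + 30 = 2.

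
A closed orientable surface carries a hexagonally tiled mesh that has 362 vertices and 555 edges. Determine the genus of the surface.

5

Every face is a hexagon and each edge borders two faces, so 6F = 2·555, giving F = 185.
χ = V − E + F = 362 − 555 + 185 = -8.
For a closed orientable surface χ = 2 − 2g, so g = (2 − (-8))/2 = 5.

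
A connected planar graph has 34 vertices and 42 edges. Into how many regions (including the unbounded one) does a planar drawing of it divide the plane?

Euler's formula for a connected plane graph: V − E + F = 2, so F = 2 − 34 + 42 = 10.

10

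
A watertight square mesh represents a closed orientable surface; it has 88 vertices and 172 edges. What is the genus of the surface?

0

Every face is a square and each edge borders two faces, so 4F = 2·172, giving F = 86.
χ = V − E + F = 88 − 172 + 86 = 2.
For a closed orientable surface χ = 2 − 2g, so g = (2 − (2))/2 = 0.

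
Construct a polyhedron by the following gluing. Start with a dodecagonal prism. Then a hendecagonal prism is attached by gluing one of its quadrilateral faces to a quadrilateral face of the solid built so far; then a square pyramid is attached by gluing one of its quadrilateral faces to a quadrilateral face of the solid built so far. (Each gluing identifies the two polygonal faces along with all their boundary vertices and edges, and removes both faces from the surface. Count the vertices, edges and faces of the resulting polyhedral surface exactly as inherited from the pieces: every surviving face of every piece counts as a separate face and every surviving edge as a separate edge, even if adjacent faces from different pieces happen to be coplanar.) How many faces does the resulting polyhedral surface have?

A dodecagonal prism: V=24, E=36, F=14.
Attach a hendecagonal prism (V=22, E=33, F=13) along a 4-gon: merge 4 vertices and 4 edges, delete both glued faces → V=42, E=65, F=25.
Attach a square pyramid (V=5, E=8, F=5) along a 4-gon: merge 4 vertices and 4 edges, delete both glued faces → V=43, E=69, F=28.
Check: V − E + F = 43 − 69 + 28 = 2.

28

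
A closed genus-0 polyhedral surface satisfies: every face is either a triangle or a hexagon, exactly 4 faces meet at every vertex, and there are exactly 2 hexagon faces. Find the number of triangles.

Let x be the number of triangles; then F = 2 + x.
Edge–face incidences: 2E = 6·2 + 3·x = 12 + 3x.
Every vertex has degree 4, so 4V = 2E.
Euler: V − E + F = 2 ⇒ (2E)/4 − E + (2 + x) = 2.
Multiply by 8: 2·(2E) − 4·(2E) + 8·(2 + x) = 16, i.e. 16 + 8x − 2·(12 + 3x) = 16.
Collecting terms: 2x − 8 = 16, so 2x = 24, so x = 12.
Then 2E = 12 + 3·12 = 48, so E = 24, V = 2E/4 = 12, F = 2 + 12 = 14.

12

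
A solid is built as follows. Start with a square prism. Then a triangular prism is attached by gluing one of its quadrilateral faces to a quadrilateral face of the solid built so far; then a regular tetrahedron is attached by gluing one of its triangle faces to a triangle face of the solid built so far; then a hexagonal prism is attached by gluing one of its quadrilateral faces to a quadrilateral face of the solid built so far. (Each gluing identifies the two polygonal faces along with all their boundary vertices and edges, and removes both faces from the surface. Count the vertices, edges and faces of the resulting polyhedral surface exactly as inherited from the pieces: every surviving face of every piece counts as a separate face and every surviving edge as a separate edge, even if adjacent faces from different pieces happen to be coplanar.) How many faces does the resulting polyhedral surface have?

17

A square prism: V=8, E=12, F=6.
Attach a triangular prism (V=6, E=9, F=5) along a 4-gon: merge 4 vertices and 4 edges, delete both glued faces → V=10, E=17, F=9.
Attach a regular tetrahedron (V=4, E=6, F=4) along a 3-gon: merge 3 vertices and 3 edges, delete both glued faces → V=11, E=20, F=11.
Attach a hexagonal prism (V=12, E=18, F=8) along a 4-gon: merge 4 vertices and 4 edges, delete both glued faces → V=19, E=34, F=17.
Check: V − E + F = 19 − 34 + 17 = 2.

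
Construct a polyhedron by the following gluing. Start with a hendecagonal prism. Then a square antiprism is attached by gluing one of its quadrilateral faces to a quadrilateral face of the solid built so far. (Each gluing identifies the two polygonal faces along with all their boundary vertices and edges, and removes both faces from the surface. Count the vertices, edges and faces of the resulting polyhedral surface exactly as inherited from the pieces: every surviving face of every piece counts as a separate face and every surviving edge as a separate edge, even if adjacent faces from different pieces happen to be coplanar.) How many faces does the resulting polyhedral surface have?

21

A hendecagonal prism: V=22, E=33, F=13.
Attach a square antiprism (V=8, E=16, F=10) along a 4-gon: merge 4 vertices and 4 edges, delete both glued faces → V=26, E=45, F=21.
Check: V − E + F = 26 − 45 + 21 = 2.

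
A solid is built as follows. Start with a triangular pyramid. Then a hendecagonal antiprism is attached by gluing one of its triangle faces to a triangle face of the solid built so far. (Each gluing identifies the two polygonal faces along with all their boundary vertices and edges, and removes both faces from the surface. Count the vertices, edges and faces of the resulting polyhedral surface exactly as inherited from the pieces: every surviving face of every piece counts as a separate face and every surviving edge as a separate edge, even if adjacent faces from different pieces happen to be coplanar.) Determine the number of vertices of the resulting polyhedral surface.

23

A triangular pyramid: V=4, E=6, F=4.
Attach a hendecagonal antiprism (V=22, E=44, F=24) along a 3-gon: merge 3 vertices and 3 edges, delete both glued faces → V=23, E=47, F=26.
Check: V − E + F = 23 − 47 + 26 = 2.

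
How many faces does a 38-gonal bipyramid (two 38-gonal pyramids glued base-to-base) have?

A bipyramid over an n-gon has 2n triangular faces and n + 2 vertices: V = 38 + 2 = 40, E = 3·38 = 114, F = 2·38 = 76.

76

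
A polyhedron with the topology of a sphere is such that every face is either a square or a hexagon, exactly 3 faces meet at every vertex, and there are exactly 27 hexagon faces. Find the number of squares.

Let x be the number of squares; then F = 27 + x.
Edge–face incidences: 2E = 6·27 + 4·x = 162 + 4x.
Every vertex has degree 3, so 3V = 2E.
Euler: V − E + F = 2 ⇒ (2E)/3 − E + (27 + x) = 2.
Multiply by 6: 2·(2E) − 3·(2E) + 6·(27 + x) = 12, i.e. 162 + 6x − (162 + 4x) = 12.
Collecting terms: 2x = 12, so x = 6.
Then 2E = 162 + 4·6 = 186, so E = 93, V = 2E/3 = 62, F = 27 + 6 = 33.

6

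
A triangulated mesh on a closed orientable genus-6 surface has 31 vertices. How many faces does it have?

χ = 2 − 2·6 = -10, and every face is a triangle so 3F = 2E.
V − E + F = -10 with E = 3F/2 gives 31 − (3/2 − 1)·F = -10, so F = 82 and E = 123.

82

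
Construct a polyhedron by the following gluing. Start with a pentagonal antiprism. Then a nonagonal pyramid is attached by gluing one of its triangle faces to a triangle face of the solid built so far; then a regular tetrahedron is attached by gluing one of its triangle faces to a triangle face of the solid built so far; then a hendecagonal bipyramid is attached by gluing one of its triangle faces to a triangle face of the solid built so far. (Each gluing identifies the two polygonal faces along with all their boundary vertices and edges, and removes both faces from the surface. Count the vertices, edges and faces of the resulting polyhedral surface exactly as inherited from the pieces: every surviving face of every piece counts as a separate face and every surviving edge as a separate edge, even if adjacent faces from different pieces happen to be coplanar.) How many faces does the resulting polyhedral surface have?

42

A pentagonal antiprism: V=10, E=20, F=12.
Attach a nonagonal pyramid (V=10, E=18, F=10) along a 3-gon: merge 3 vertices and 3 edges, delete both glued faces → V=17, E=35, F=20.
Attach a regular tetrahedron (V=4, E=6, F=4) along a 3-gon: merge 3 vertices and 3 edges, delete both glued faces → V=18, E=38, F=22.
Attach a hendecagonal bipyramid (V=13, E=33, F=22) along a 3-gon: merge 3 vertices and 3 edges, delete both glued faces → V=28, E=68, F=42.
Check: V − E + F = 28 − 68 + 42 = 2.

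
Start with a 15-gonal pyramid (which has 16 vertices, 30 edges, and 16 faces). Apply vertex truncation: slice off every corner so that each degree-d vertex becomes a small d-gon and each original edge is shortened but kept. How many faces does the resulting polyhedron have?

Truncation replaces each original edge-end by a new vertex, so V′ = 2E = 60.
Each original edge survives, and each old vertex of degree d contributes d new edges; summing degrees gives Σd = 2E, so E′ = E + 2E = 3E = 90.
Each original face survives and each original vertex becomes one new face: F′ = F + V = 32.

32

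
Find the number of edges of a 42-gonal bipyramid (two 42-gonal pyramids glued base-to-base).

A bipyramid over an n-gon has 2n triangular faces and n + 2 vertices: V = 42 + 2 = 44, E = 3·42 = 126, F = 2·42 = 84.

126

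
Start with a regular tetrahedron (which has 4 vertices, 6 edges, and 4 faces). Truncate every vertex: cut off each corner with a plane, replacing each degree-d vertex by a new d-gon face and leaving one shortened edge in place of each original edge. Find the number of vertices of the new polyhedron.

12

Truncation replaces each original edge-end by a new vertex, so V′ = 2E = 12.
Each original edge survives, and each old vertex of degree d contributes d new edges; summing degrees gives Σd = 2E, so E′ = E + 2E = 3E = 18.
Each original face survives and each original vertex becomes one new face: F′ = F + V = 8.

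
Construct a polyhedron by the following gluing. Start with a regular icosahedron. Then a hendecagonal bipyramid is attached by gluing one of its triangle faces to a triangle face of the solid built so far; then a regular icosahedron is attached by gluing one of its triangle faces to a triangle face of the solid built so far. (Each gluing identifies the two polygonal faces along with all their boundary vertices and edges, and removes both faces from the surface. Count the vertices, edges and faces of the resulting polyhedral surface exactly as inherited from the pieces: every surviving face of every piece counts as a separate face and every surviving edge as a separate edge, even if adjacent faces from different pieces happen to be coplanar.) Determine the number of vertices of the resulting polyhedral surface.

A regular icosahedron: V=12, E=30, F=20.
Attach a hendecagonal bipyramid (V=13, E=33, F=22) along a 3-gon: merge 3 vertices and 3 edges, delete both glued faces → V=22, E=60, F=40.
Attach a regular icosahedron (V=12, E=30, F=20) along a 3-gon: merge 3 vertices and 3 edges, delete both glued faces → V=31, E=87, F=58.
Check: V − E + F = 31 − 87 + 58 = 2.

31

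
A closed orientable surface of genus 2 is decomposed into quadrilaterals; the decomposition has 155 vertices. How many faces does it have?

χ = 2 − 2·2 = -2, and every face is a square so 4F = 2E.
V − E + F = -2 with E = 4F/2 gives 155 − (4/2 − 1)·F = -2, so F = 157 and E = 314.

157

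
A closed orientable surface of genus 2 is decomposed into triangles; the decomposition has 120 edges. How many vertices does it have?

38

χ = 2 − 2·2 = -2, and every face is a triangle so 3F = 2E.
F = 2E/3 = 80. Then V = -2 + E − F = -2 + 120 − 80 = 38.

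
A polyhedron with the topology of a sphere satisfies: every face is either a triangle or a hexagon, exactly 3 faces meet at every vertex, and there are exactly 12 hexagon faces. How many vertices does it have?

28

Let x be the number of triangles; then F = 12 + x.
Edge–face incidences: 2E = 6·12 + 3·x = 72 + 3x.
Every vertex has degree 3, so 3V = 2E.
Euler: V − E + F = 2 ⇒ (2E)/3 − E + (12 + x) = 2.
Multiply by 6: 2·(2E) − 3·(2E) + 6·(12 + x) = 12, i.e. 72 + 6x − (72 + 3x) = 12.
Collecting terms: 3x = 12, so x = 4.
Then 2E = 72 + 3·4 = 84, so E = 42, V = 2E/3 = 28, F = 12 + 4 = 16.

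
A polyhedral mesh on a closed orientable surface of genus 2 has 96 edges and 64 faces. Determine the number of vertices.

30

For a closed orientable surface of genus 2, χ = 2 − 2·2 = -2.
V = -2 + E − F = -2 + 96 − 64 = 30.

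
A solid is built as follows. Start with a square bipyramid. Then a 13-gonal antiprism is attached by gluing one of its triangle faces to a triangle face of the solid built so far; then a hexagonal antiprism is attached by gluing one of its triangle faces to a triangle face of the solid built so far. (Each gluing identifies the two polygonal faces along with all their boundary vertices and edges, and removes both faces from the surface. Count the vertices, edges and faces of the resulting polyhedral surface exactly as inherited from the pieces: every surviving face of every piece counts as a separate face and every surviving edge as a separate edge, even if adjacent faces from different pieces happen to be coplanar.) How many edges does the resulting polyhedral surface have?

A square bipyramid: V=6, E=12, F=8.
Attach a 13-gonal antiprism (V=26, E=52, F=28) along a 3-gon: merge 3 vertices and 3 edges, delete both glued faces → V=29, E=61, F=34.
Attach a hexagonal antiprism (V=12, E=24, F=14) along a 3-gon: merge 3 vertices and 3 edges, delete both glued faces → V=38, E=82, F=46.
Check: V − E + F = 38 − 82 + 46 = 2.

82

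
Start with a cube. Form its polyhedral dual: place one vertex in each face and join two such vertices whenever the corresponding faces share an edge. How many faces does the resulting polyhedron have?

The base solid has V = 8, E = 12, F = 6.
The dual swaps V and F and preserves E: V′ = F = 6, E′ = E = 12, F′ = V = 8.

8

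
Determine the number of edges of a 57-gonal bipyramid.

A bipyramid over an n-gon has 2n triangular faces and n + 2 vertices: V = 57 + 2 = 59, E = 3·57 = 171, F = 2·57 = 114.
Check: V − E + F = 59 − 171 + 114 = 2.

171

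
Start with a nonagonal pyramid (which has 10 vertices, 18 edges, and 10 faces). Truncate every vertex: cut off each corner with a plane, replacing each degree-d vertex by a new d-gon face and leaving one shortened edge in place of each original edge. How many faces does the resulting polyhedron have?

Truncation replaces each original edge-end by a new vertex, so V′ = 2E = 36.
Each original edge survives, and each old vertex of degree d contributes d new edges; summing degrees gives Σd = 2E, so E′ = E + 2E = 3E = 54.
Each original face survives and each original vertex becomes one new face: F′ = F + V = 20.

20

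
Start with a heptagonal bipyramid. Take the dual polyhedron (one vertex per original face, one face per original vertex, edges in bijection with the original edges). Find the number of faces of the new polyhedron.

9

The base solid has V = 9, E = 21, F = 14.
The dual swaps V and F and preserves E: V′ = F = 14, E′ = E = 21, F′ = V = 9.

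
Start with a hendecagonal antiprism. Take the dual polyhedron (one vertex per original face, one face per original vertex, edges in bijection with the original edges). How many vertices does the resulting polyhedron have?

24

The base solid has V = 22, E = 44, F = 24.
The dual swaps V and F and preserves E: V′ = F = 24, E′ = E = 44, F′ = V = 22.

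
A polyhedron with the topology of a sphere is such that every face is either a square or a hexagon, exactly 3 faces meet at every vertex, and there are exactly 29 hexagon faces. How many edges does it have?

Let x be the number of squares; then F = 29 + x.
Edge–face incidences: 2E = 6·29 + 4·x = 174 + 4x.
Every vertex has degree 3, so 3V = 2E.
Euler: V − E + F = 2 ⇒ (2E)/3 − E + (29 + x) = 2.
Multiply by 6: 2·(2E) − 3·(2E) + 6·(29 + x) = 12, i.e. 174 + 6x − (174 + 4x) = 12.
Collecting terms: 2x = 12, so x = 6.
Then 2E = 174 + 4·6 = 198, so E = 99, V = 2E/3 = 66, F = 29 + 6 = 35.

99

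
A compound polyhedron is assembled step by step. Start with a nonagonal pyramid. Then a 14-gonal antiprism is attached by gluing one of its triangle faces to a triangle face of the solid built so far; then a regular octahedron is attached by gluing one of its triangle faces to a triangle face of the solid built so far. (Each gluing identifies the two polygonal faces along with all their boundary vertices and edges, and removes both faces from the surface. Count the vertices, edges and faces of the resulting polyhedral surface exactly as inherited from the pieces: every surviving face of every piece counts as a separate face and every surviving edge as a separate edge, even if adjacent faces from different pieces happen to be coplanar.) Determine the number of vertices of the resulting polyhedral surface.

A nonagonal pyramid: V=10, E=18, F=10.
Attach a 14-gonal antiprism (V=28, E=56, F=30) along a 3-gon: merge 3 vertices and 3 edges, delete both glued faces → V=35, E=71, F=38.
Attach a regular octahedron (V=6, E=12, F=8) along a 3-gon: merge 3 vertices and 3 edges, delete both glued faces → V=38, E=80, F=44.
Check: V − E + F = 38 − 80 + 44 = 2.

38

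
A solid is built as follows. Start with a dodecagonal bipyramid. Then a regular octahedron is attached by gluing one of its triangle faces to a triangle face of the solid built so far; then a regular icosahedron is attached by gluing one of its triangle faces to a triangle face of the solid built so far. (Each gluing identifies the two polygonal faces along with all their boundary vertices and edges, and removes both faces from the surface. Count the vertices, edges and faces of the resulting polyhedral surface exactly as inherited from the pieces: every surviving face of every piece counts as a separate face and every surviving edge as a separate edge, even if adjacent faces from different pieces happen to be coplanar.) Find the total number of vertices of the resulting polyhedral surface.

A dodecagonal bipyramid: V=14, E=36, F=24.
Attach a regular octahedron (V=6, E=12, F=8) along a 3-gon: merge 3 vertices and 3 edges, delete both glued faces → V=17, E=45, F=30.
Attach a regular icosahedron (V=12, E=30, F=20) along a 3-gon: merge 3 vertices and 3 edges, delete both glued faces → V=26, E=72, F=48.
Check: V − E + F = 26 − 72 + 48 = 2.

26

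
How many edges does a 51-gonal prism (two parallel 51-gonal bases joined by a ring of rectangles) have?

A prism on an n-gon has two n-gon bases and n rectangular sides: V = 2·51 = 102, E = 3·51 = 153, F = 51 + 2 = 53.

153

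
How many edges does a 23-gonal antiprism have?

92

An antiprism on an n-gon has two n-gon caps and 2n triangles: V = 2·23 = 46, E = 4·23 = 92, F = 2·23 + 2 = 48.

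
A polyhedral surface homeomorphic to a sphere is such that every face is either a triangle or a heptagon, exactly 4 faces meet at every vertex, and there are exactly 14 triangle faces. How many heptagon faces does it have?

2

Let x be the number of heptagons; then F = 14 + x.
Edge–face incidences: 2E = 3·14 + 7·x = 42 + 7x.
Every vertex has degree 4, so 4V = 2E.
Euler: V − E + F = 2 ⇒ (2E)/4 − E + (14 + x) = 2.
Multiply by 8: 2·(2E) − 4·(2E) + 8·(14 + x) = 16, i.e. 112 + 8x − 2·(42 + 7x) = 16.
Collecting terms: −6x + 28 = 16, so −6x = −12, so x = 2.
Then 2E = 42 + 7·2 = 56, so E = 28, V = 2E/4 = 14, F = 14 + 2 = 16.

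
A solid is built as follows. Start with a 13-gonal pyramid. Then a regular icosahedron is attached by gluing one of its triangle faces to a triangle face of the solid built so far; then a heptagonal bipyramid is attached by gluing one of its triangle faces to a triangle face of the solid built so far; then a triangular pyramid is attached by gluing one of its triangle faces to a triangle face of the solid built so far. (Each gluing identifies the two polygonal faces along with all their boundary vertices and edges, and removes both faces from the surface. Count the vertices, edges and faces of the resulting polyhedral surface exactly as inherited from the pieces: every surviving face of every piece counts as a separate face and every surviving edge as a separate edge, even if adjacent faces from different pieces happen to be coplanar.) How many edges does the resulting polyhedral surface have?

A 13-gonal pyramid: V=14, E=26, F=14.
Attach a regular icosahedron (V=12, E=30, F=20) along a 3-gon: merge 3 vertices and 3 edges, delete both glued faces → V=23, E=53, F=32.
Attach a heptagonal bipyramid (V=9, E=21, F=14) along a 3-gon: merge 3 vertices and 3 edges, delete both glued faces → V=29, E=71, F=44.
Attach a triangular pyramid (V=4, E=6, F=4) along a 3-gon: merge 3 vertices and 3 edges, delete both glued faces → V=30, E=74, F=46.
Check: V − E + F = 30 − 74 + 46 = 2.

74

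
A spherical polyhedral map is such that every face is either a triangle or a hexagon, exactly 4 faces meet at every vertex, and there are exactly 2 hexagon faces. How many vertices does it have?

Let x be the number of triangles; then F = 2 + x.
Edge–face incidences: 2E = 6·2 + 3·x = 12 + 3x.
Every vertex has degree 4, so 4V = 2E.
Euler: V − E + F = 2 ⇒ (2E)/4 − E + (2 + x) = 2.
Multiply by 8: 2·(2E) − 4·(2E) + 8·(2 + x) = 16, i.e. 16 + 8x − 2·(12 + 3x) = 16.
Collecting terms: 2x − 8 = 16, so 2x = 24, so x = 12.
Then 2E = 12 + 3·12 = 48, so E = 24, V = 2E/4 = 12, F = 2 + 12 = 14.

12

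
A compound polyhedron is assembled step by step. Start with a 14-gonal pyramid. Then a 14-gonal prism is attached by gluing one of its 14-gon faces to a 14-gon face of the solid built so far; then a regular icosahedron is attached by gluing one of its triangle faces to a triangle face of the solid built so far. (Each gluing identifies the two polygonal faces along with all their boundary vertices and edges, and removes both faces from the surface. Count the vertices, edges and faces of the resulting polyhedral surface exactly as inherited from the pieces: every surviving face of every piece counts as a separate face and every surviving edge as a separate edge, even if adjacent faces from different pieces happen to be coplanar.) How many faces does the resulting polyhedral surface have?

47

A 14-gonal pyramid: V=15, E=28, F=15.
Attach a 14-gonal prism (V=28, E=42, F=16) along a 14-gon: merge 14 vertices and 14 edges, delete both glued faces → V=29, E=56, F=29.
Attach a regular icosahedron (V=12, E=30, F=20) along a 3-gon: merge 3 vertices and 3 edges, delete both glued faces → V=38, E=83, F=47.
Check: V − E + F = 38 − 83 + 47 = 2.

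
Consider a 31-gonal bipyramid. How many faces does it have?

A bipyramid over an n-gon has 2n triangular faces and n + 2 vertices: V = 31 + 2 = 33, E = 3·31 = 93, F = 2·31 = 62.

62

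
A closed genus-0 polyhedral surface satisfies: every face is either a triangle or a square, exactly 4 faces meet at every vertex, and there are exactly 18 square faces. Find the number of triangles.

8

Let x be the number of triangles; then F = 18 + x.
Edge–face incidences: 2E = 4·18 + 3·x = 72 + 3x.
Every vertex has degree 4, so 4V = 2E.
Euler: V − E + F = 2 ⇒ (2E)/4 − E + (18 + x) = 2.
Multiply by 8: 2·(2E) − 4·(2E) + 8·(18 + x) = 16, i.e. 144 + 8x − 2·(72 + 3x) = 16.
Collecting terms: 2x = 16, so x = 8.
Then 2E = 72 + 3·8 = 96, so E = 48, V = 2E/4 = 24, F = 18 + 8 = 26.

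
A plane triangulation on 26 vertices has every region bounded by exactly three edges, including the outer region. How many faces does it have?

In a plane triangulation 3F = 2E and V − E + F = 2, so F = 2V − 4 = 2·26 − 4 = 48.

48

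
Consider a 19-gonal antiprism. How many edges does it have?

76

An antiprism on an n-gon has two n-gon caps and 2n triangles: V = 2·19 = 38, E = 4·19 = 76, F = 2·19 + 2 = 40.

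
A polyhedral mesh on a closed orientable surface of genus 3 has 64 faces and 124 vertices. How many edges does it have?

192

For a closed orientable surface of genus 3, χ = 2 − 2·3 = -4.
E = V + F − (-4) = 124 + 64 − (-4) = 192.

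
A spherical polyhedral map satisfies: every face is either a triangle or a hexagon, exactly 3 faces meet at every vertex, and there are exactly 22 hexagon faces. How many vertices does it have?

48

Let x be the number of triangles; then F = 22 + x.
Edge–face incidences: 2E = 6·22 + 3·x = 132 + 3x.
Every vertex has degree 3, so 3V = 2E.
Euler: V − E + F = 2 ⇒ (2E)/3 − E + (22 + x) = 2.
Multiply by 6: 2·(2E) − 3·(2E) + 6·(22 + x) = 12, i.e. 132 + 6x − (132 + 3x) = 12.
Collecting terms: 3x = 12, so x = 4.
Then 2E = 132 + 3·4 = 144, so E = 72, V = 2E/3 = 48, F = 22 + 4 = 26.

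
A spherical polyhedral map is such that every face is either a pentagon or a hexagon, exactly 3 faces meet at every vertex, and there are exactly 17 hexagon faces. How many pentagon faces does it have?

12

Let x be the number of pentagons; then F = 17 + x.
Edge–face incidences: 2E = 6·17 + 5·x = 102 + 5x.
Every vertex has degree 3, so 3V = 2E.
Euler: V − E + F = 2 ⇒ (2E)/3 − E + (17 + x) = 2.
Multiply by 6: 2·(2E) − 3·(2E) + 6·(17 + x) = 12, i.e. 102 + 6x − (102 + 5x) = 12.
Collecting terms: x = 12.
Then 2E = 102 + 5·12 = 162, so E = 81, V = 2E/3 = 54, F = 17 + 12 = 29.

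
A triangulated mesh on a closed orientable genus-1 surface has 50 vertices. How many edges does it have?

150

χ = 2 − 2·1 = 0, and every face is a triangle so 3F = 2E.
V − E + F = 0 with E = 3F/2 gives 50 − (3/2 − 1)·F = 0, so F = 100 and E = 150.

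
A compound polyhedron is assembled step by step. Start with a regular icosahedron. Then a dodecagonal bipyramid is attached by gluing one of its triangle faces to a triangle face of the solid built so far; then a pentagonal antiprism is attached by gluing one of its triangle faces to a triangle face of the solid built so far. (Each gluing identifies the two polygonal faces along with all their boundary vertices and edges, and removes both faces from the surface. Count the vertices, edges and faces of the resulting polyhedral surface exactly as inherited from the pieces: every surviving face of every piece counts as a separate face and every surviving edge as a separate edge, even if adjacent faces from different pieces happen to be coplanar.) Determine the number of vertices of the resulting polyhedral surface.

30

A regular icosahedron: V=12, E=30, F=20.
Attach a dodecagonal bipyramid (V=14, E=36, F=24) along a 3-gon: merge 3 vertices and 3 edges, delete both glued faces → V=23, E=63, F=42.
Attach a pentagonal antiprism (V=10, E=20, F=12) along a 3-gon: merge 3 vertices and 3 edges, delete both glued faces → V=30, E=80, F=52.
Check: V − E + F = 30 − 80 + 52 = 2.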